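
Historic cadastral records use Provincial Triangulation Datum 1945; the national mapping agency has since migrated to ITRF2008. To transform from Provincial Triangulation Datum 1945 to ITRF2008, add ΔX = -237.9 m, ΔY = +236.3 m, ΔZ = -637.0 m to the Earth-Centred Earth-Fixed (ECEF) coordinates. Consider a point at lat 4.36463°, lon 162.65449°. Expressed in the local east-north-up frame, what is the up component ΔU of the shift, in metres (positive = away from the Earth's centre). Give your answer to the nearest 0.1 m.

At φ = 4.36463°, λ = 162.65449°: sin φ = 0.076104, cos φ = 0.997100, sin λ = 0.298133, cos λ = -0.954524.
ΔU = cos φ cos λ·ΔX + cos φ sin λ·ΔY + sin φ·ΔZ = (0.997100)(-0.954524)(-237.9) + (0.997100)(0.298133)(236.3) + (0.076104)(-637.0) = 248.19 m.

ΔU = 248.2 m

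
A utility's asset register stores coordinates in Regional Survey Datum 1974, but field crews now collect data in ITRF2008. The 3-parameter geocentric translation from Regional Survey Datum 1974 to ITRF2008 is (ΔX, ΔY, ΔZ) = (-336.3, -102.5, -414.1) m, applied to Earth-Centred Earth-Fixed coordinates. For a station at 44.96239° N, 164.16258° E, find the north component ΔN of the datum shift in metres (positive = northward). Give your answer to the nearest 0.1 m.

ΔN = -501.9 m

At φ = 44.96239°, λ = 164.16258°: sin φ = 0.706642, cos φ = 0.707571, sin λ = 0.272909, cos λ = -0.962040.
ΔN = −sin φ cos λ·ΔX − sin φ sin λ·ΔY + cos φ·ΔZ = −(0.706642)(-0.962040)(-336.3) − (0.706642)(0.272909)(-102.5) + (0.707571)(-414.1) = -501.86 m.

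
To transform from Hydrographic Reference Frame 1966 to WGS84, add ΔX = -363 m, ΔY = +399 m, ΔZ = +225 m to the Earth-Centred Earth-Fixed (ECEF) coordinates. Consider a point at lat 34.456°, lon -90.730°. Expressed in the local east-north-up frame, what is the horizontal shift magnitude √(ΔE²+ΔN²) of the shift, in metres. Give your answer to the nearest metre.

550 m

The local east axis at (φ, λ) is (−sin λ, cos λ, 0), so ΔE = −sin(-90.730°)·(-363) + cos(-90.730°)·399 = -368.05 m.
The local north axis is (−sin φ cos λ, −sin φ sin λ, cos φ), giving ΔN = -2.617 + 225.725 + 185.526 = 408.63 m.
Horizontal magnitude = √(ΔE² + ΔN²) = √((-368.05)² + 408.63²) = 549.95 m.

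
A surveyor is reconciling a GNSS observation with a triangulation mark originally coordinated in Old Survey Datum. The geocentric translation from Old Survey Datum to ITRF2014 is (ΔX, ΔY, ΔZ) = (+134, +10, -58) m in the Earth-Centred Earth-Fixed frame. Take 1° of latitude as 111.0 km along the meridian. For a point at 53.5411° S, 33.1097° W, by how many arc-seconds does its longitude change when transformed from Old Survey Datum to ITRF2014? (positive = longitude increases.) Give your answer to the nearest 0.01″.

Δλ = 4.45″

sin φ = -0.804283, cos φ = 0.594246, sin λ = -0.546244, cos λ = 0.837626.
East component: ΔE = −sin λ·ΔX + cos λ·ΔY = −(-0.546244)(134) + (0.837626)(10) = 81.57 m.
1° of latitude spans 111000 m; at latitude φ, 1° of longitude spans that × cos φ = 65961.3 m, so Δλ = 81.57 / 65961.3 × 3600 = 4.452″.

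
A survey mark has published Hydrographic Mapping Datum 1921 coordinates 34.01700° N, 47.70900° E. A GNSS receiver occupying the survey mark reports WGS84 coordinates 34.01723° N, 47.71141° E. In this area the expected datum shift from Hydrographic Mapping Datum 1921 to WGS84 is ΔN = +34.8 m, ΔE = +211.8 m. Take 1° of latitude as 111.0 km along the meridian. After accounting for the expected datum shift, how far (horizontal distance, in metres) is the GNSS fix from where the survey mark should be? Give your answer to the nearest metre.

Observed coordinate differences: Δφ = +0.00023°, Δλ = +0.00241°.
Converting to metres (1° lat = 111000 m, cos φ = 0.828872): observed ΔN = 25.5 m, observed ΔE = 221.7 m.
Subtracting the expected shift leaves a residual of 25.5 − (34.8) = -9.3 m north and 221.7 − (211.8) = 9.9 m east.
Residual distance = √((-9.3)² + 9.9²) = 13.6 m.

14 m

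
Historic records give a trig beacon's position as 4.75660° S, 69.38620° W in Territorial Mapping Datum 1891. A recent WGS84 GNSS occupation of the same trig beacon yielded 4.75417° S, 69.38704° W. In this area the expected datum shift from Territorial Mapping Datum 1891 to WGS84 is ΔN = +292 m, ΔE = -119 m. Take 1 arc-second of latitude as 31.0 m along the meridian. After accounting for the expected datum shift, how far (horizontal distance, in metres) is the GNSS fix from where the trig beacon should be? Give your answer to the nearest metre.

Observed coordinate differences: Δφ = +0.00243°, Δλ = -0.00084°.
Converting to metres (1° lat = 111600 m, cos φ = 0.996556): observed ΔN = 271.2 m, observed ΔE = -93.4 m.
Subtracting the expected shift leaves a residual of 271.2 − (292) = -20.8 m north and -93.4 − (-119) = 25.6 m east.
Residual distance = √((-20.8)² + 25.6²) = 33.0 m.

33 m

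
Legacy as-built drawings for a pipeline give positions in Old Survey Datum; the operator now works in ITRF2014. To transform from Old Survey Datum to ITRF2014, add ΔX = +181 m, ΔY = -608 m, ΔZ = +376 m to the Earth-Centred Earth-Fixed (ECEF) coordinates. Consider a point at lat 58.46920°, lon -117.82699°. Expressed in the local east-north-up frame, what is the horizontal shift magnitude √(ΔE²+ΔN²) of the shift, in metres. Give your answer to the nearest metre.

483 m

At φ = 58.46920°, λ = -117.82699°: sin φ = 0.852359, cos φ = 0.522957, sin λ = -0.884361, cos λ = -0.466803.
ΔE = −sin λ·ΔX + cos λ·ΔY = −(-0.884361)·(181) + (-0.466803)·(-608) = 443.89 m.
ΔN = −sin φ cos λ·ΔX − sin φ sin λ·ΔY + cos φ·ΔZ = −(0.852359)(-0.466803)(181) − (0.852359)(-0.884361)(-608) + (0.522957)(376) = -189.66 m.
Horizontal magnitude = √(ΔE² + ΔN²) = √(443.89² + (-189.66)²) = 482.71 m.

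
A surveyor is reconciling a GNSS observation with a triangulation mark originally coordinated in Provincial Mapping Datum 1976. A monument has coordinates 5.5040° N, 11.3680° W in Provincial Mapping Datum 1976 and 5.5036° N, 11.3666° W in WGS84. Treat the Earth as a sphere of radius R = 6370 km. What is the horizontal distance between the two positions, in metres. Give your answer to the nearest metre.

Δφ = 5.5036° − 5.5040° = -0.0004°; Δλ = -11.3666° − -11.3680° = +0.0014°.
1° along a meridian = πR/180 = 111177 m.
ΔN = Δφ × 111177 = -44.5 m; ΔE = Δλ × 111177 × cos(5.5040°) = +0.0014 × 111177 × 0.995390 = 154.9 m.
Distance = √(ΔE² + ΔN²) = √(154.9² + (-44.5)²) = 161.2 m.

161 m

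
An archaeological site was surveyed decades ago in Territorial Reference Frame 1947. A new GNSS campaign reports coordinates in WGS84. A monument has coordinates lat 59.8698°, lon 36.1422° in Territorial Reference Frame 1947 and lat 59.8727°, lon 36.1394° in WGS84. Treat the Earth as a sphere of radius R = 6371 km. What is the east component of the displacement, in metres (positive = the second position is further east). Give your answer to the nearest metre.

ΔE = -156 m

Δφ = 59.8727° − 59.8698° = +0.0029°; Δλ = 36.1394° − 36.1422° = -0.0028°.
1° along a meridian = πR/180 = 111195 m.
ΔN = Δφ × 111195 = 322.5 m; ΔE = Δλ × 111195 × cos(59.8698°) = -0.0028 × 111195 × 0.501967 = -156.3 m.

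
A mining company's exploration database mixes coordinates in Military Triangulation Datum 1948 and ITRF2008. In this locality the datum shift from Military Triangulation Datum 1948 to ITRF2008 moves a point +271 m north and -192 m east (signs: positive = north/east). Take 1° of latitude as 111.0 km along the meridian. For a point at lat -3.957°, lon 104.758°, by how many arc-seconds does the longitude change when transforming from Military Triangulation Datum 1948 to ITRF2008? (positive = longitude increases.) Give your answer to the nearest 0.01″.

At latitude -3.957°, cos φ = 0.997616.
1° of longitude at this latitude = 111.0 × cos φ = 110.74 km, so Δλ = -192.0 / 110735.4 = -0.0017339° = -6.242″.

Δλ = -6.24″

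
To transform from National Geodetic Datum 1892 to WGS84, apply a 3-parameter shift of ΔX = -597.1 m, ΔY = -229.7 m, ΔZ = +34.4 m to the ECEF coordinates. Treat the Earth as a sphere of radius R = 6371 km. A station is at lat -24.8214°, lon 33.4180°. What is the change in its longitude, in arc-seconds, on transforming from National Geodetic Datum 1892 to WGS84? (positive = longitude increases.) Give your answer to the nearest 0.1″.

Δλ = 4.9″

sin φ = -0.419791, cos φ = 0.907621, sin λ = 0.550743, cos λ = 0.834675.
East component: ΔE = −sin λ·ΔX + cos λ·ΔY = −(0.550743)(-597.1) + (0.834675)(-229.7) = 137.12 m.
1° of latitude spans πR/180 = 111195 m; at latitude φ, 1° of longitude spans that × cos φ = 100922.8 m, so Δλ = 137.12 / 100922.8 × 3600 = 4.891″.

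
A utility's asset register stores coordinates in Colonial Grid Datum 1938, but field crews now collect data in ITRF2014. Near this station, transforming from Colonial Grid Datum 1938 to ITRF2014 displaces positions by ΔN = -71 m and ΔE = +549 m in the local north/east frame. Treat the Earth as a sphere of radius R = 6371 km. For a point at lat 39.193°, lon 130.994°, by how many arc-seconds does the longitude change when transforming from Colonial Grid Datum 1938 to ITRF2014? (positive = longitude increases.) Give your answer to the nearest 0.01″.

Δλ = 22.93″

At latitude 39.193°, cos φ = 0.775022.
One radian of longitude at latitude φ spans R cos φ, so Δλ = ΔE / (R cos φ) = 549.0 / (6371000 × 0.775022) = 1.1119e-04 rad = 22.934″.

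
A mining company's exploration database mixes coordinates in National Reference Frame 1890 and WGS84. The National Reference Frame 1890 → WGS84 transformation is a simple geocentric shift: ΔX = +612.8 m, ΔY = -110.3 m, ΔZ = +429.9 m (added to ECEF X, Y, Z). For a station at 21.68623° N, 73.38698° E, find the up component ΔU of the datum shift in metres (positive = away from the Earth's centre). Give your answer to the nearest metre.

ΔU = 223 m

The local up (radial) axis is (cos φ cos λ, cos φ sin λ, sin φ), giving ΔU = 162.803 − 98.215 + 158.858 = 223.45 m.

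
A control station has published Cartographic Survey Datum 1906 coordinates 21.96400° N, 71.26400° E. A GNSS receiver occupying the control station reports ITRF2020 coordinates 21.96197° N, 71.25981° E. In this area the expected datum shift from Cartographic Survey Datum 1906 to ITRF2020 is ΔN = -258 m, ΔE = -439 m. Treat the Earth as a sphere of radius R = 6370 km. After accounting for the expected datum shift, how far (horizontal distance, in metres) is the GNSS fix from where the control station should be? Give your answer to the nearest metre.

Observed coordinate differences: Δφ = -0.00203°, Δλ = -0.00419°.
Converting to metres (1° lat = 111177 m, cos φ = 0.927419): observed ΔN = -225.7 m, observed ΔE = -432.0 m.
Subtracting the expected shift leaves a residual of -225.7 − (-258) = 32.3 m north and -432.0 − (-439) = 7.0 m east.
Residual distance = √(32.3² + 7.0²) = 33.1 m.

33 m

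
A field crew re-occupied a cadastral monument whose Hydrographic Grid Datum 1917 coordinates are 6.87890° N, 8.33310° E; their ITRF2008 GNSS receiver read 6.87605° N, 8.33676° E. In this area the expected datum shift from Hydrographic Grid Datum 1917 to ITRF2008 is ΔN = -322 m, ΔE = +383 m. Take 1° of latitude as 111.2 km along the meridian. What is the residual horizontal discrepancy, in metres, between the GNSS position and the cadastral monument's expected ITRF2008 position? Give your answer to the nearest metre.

Observed coordinate differences: Δφ = -0.00285°, Δλ = +0.00366°.
Converting to metres (1° lat = 111200 m, cos φ = 0.992802): observed ΔN = -316.9 m, observed ΔE = 404.1 m.
Subtracting the expected shift leaves a residual of -316.9 − (-322) = 5.1 m north and 404.1 − (383) = 21.1 m east.
Residual distance = √(5.1² + 21.1²) = 21.7 m.

22 m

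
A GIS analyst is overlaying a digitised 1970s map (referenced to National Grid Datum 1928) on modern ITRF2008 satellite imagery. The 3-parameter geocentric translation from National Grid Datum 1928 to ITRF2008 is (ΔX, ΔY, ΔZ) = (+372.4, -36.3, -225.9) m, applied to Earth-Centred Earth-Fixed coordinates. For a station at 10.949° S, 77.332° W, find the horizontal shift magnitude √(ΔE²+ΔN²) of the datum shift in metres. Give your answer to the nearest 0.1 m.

407.6 m

The local east axis at (φ, λ) is (−sin λ, cos λ, 0), so ΔE = −sin(-77.332°)·372.4 + cos(-77.332°)·(-36.3) = 355.37 m.
The local north axis is (−sin φ cos λ, −sin φ sin λ, cos φ), giving ΔN = 15.512 + 6.727 − 221.788 = -199.55 m.
Horizontal magnitude = √(ΔE² + ΔN²) = √(355.37² + (-199.55)²) = 407.57 m.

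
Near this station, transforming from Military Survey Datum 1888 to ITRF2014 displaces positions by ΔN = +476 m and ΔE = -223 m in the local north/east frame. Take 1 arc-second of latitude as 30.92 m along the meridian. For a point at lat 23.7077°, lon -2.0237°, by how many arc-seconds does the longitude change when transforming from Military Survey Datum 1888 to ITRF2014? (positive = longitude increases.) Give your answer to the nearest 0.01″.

Δλ = -7.88″

At latitude 23.7077°, cos φ = 0.915609.
1″ of longitude at this latitude = 30.92 × cos φ = 28.3106 m, so Δλ = -223.0 / 28.3106 = -7.877″.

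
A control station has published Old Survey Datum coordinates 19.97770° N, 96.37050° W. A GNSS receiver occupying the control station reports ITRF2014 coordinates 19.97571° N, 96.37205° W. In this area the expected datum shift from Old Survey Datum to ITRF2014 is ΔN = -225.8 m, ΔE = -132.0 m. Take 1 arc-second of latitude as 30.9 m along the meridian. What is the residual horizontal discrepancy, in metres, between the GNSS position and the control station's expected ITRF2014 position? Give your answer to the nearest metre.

Observed coordinate differences: Δφ = -0.00199°, Δλ = -0.00155°.
Converting to metres (1° lat = 111240 m, cos φ = 0.939826): observed ΔN = -221.4 m, observed ΔE = -162.0 m.
Subtracting the expected shift leaves a residual of -221.4 − (-225.8) = 4.4 m north and -162.0 − (-132.0) = -30.0 m east.
Residual distance = √(4.4² + (-30.0)²) = 30.4 m.

30 m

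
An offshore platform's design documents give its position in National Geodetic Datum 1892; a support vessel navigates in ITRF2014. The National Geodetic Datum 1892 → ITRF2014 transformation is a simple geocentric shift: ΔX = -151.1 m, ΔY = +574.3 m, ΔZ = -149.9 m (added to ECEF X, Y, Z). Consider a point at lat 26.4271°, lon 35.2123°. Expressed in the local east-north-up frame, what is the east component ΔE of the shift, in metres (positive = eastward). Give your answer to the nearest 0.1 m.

The local east axis at (φ, λ) is (−sin λ, cos λ, 0), so ΔE = −sin(35.2123°)·(-151.1) + cos(35.2123°)·574.3 = 556.34 m.

ΔE = 556.3 m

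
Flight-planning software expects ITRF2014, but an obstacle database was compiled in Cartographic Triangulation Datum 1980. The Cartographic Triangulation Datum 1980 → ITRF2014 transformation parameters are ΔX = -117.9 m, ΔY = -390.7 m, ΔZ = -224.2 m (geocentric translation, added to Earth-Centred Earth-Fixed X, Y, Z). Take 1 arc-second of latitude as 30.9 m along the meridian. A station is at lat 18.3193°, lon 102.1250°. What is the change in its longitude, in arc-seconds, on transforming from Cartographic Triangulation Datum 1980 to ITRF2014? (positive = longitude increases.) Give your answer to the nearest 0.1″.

Δλ = 6.7″

sin φ = 0.314312, cos φ = 0.949320, sin λ = 0.977692, cos λ = -0.210045.
East component: ΔE = −sin λ·ΔX + cos λ·ΔY = −(0.977692)(-117.9) + (-0.210045)(-390.7) = 197.33 m.
1° of latitude spans 3600 × 30.90 = 111240 m; at latitude φ, 1° of longitude spans that × cos φ = 105602.3 m, so Δλ = 197.33 / 105602.3 × 3600 = 6.727″.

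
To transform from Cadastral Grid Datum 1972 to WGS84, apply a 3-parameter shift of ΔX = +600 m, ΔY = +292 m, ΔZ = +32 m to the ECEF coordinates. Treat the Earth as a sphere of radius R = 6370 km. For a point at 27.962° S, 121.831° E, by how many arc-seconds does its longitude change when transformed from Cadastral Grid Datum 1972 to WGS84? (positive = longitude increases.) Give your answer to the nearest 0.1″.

Δλ = -24.3″

sin φ = -0.468886, cos φ = 0.883259, sin λ = 0.849607, cos λ = -0.527416.
East component: ΔE = −sin λ·ΔX + cos λ·ΔY = −(0.849607)(600) + (-0.527416)(292) = -663.77 m.
1° of latitude spans πR/180 = 111177 m; at latitude φ, 1° of longitude spans that × cos φ = 98198.5 m, so Δλ = -663.77 / 98198.5 × 3600 = -24.334″.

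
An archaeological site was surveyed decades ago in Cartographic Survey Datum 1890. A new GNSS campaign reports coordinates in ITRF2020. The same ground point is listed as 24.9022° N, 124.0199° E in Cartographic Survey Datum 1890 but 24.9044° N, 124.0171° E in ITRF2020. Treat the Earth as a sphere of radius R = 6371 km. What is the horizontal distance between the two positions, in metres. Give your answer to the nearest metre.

374 m

Δφ = 24.9044° − 24.9022° = +0.0022°; Δλ = 124.0171° − 124.0199° = -0.0028°.
1° along a meridian = πR/180 = 111195 m.
ΔN = Δφ × 111195 = 244.6 m; ΔE = Δλ × 111195 × cos(24.9022°) = -0.0028 × 111195 × 0.907028 = -282.4 m.
Distance = √(ΔE² + ΔN²) = √((-282.4)² + 244.6²) = 373.6 m.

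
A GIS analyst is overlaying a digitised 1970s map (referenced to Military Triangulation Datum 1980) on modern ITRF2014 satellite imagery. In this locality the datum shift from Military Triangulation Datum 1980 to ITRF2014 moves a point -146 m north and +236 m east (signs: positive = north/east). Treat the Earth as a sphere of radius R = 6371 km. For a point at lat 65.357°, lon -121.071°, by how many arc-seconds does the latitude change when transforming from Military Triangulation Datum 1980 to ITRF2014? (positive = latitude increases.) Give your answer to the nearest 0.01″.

On a sphere of radius R, 1 rad of latitude = R, so Δφ = ΔN / R = -146.0 / 6371000 = -2.2916e-05 rad = -4.727″.

Δφ = -4.73″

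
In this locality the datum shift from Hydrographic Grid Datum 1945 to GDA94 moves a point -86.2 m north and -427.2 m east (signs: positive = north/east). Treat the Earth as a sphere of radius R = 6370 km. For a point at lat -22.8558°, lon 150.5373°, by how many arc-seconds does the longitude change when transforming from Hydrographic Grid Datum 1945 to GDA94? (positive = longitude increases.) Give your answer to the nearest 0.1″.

At latitude -22.8558°, cos φ = 0.921485.
One radian of longitude at latitude φ spans R cos φ, so Δλ = ΔE / (R cos φ) = -427.2 / (6370000 × 0.921485) = -7.2779e-05 rad = -15.012″.

Δλ = -15.0″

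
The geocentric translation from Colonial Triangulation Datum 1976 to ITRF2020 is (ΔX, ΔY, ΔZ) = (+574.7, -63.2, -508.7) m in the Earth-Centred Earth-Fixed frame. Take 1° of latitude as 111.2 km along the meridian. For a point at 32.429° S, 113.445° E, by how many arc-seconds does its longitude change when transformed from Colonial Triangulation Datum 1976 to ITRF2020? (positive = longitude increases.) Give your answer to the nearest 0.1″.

Δλ = -19.3″

sin φ = -0.536254, cos φ = 0.844057, sin λ = 0.917442, cos λ = -0.397869.
East component: ΔE = −sin λ·ΔX + cos λ·ΔY = −(0.917442)(574.7) + (-0.397869)(-63.2) = -502.11 m.
1° of latitude spans 111200 m; at latitude φ, 1° of longitude spans that × cos φ = 93859.1 m, so Δλ = -502.11 / 93859.1 × 3600 = -19.259″.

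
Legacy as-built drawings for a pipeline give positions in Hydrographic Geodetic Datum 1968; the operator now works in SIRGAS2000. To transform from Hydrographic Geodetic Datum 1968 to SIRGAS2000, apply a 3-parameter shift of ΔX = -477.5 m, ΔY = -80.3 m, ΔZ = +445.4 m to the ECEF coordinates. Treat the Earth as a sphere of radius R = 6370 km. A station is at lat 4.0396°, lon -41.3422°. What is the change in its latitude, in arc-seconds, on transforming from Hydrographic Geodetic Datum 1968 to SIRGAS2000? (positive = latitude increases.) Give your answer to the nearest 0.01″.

sin φ = 0.070446, cos φ = 0.997516, sin λ = -0.660555, cos λ = 0.750778.
North component: ΔN = −sin φ cos λ·ΔX − sin φ sin λ·ΔY + cos φ·ΔZ = −(0.070446)(0.750778)(-477.5) − (0.070446)(-0.660555)(-80.3) + (0.997516)(445.4) = 465.81 m.
1° of latitude spans πR/180 = 111177 m, so Δφ = 465.81 / 111177 × 3600 = 15.083″.

Δφ = 15.08″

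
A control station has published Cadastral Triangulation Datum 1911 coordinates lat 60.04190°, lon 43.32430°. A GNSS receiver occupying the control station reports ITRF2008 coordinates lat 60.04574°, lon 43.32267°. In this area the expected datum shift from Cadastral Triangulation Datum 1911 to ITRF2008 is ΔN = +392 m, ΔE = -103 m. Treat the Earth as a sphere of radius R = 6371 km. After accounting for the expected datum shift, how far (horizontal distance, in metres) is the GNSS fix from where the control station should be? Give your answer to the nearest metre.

37 m

Observed coordinate differences: Δφ = +0.00384°, Δλ = -0.00163°.
Converting to metres (1° lat = 111195 m, cos φ = 0.499367): observed ΔN = 427.0 m, observed ΔE = -90.5 m.
Subtracting the expected shift leaves a residual of 427.0 − (392) = 35.0 m north and -90.5 − (-103) = 12.5 m east.
Residual distance = √(35.0² + 12.5²) = 37.2 m.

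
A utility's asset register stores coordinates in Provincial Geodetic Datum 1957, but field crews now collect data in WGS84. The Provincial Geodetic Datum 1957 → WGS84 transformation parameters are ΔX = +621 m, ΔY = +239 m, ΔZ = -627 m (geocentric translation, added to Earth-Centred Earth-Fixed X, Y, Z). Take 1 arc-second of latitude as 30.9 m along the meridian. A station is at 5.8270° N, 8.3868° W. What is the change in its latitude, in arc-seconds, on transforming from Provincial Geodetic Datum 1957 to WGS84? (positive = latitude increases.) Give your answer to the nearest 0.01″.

Δφ = -22.09″

sin φ = 0.101525, cos φ = 0.994833, sin λ = -0.145855, cos λ = 0.989306.
North component: ΔN = −sin φ cos λ·ΔX − sin φ sin λ·ΔY + cos φ·ΔZ = −(0.101525)(0.989306)(621) − (0.101525)(-0.145855)(239) + (0.994833)(-627) = -682.59 m.
1° of latitude spans 3600 × 30.90 = 111240 m, so Δφ = -682.59 / 111240 × 3600 = -22.090″.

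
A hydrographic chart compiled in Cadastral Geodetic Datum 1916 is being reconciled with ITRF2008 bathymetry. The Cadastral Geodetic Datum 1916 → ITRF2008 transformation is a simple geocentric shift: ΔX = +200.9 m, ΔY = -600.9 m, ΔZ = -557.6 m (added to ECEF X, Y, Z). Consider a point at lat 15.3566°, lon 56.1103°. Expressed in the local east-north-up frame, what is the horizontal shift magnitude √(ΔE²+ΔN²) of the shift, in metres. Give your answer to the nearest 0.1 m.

664.3 m

The local east axis at (φ, λ) is (−sin λ, cos λ, 0), so ΔE = −sin(56.1103°)·200.9 + cos(56.1103°)·(-600.9) = -501.83 m.
The local north axis is (−sin φ cos λ, −sin φ sin λ, cos φ), giving ΔN = -29.666 + 132.099 − 537.692 = -435.26 m.
Horizontal magnitude = √(ΔE² + ΔN²) = √((-501.83)² + (-435.26)²) = 664.29 m.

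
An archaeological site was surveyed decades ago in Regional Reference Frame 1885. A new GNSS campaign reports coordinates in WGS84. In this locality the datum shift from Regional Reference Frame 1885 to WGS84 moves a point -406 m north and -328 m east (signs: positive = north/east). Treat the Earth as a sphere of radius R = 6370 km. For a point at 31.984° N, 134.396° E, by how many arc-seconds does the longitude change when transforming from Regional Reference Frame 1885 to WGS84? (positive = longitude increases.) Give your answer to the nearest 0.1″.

At latitude 31.984°, cos φ = 0.848196.
One radian of longitude at latitude φ spans R cos φ, so Δλ = ΔE / (R cos φ) = -328.0 / (6370000 × 0.848196) = -6.0707e-05 rad = -12.522″.

Δλ = -12.5″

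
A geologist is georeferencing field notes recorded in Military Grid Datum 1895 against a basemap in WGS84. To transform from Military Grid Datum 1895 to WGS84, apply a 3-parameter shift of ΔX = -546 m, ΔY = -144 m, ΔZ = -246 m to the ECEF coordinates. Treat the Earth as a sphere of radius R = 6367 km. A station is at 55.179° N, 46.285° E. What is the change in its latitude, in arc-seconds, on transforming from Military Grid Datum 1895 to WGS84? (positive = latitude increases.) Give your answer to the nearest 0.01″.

Δφ = 8.25″

sin φ = 0.820940, cos φ = 0.571014, sin λ = 0.722786, cos λ = 0.691072.
North component: ΔN = −sin φ cos λ·ΔX − sin φ sin λ·ΔY + cos φ·ΔZ = −(0.820940)(0.691072)(-546) − (0.820940)(0.722786)(-144) + (0.571014)(-246) = 254.74 m.
1° of latitude spans πR/180 = 111125 m, so Δφ = 254.74 / 111125 × 3600 = 8.252″.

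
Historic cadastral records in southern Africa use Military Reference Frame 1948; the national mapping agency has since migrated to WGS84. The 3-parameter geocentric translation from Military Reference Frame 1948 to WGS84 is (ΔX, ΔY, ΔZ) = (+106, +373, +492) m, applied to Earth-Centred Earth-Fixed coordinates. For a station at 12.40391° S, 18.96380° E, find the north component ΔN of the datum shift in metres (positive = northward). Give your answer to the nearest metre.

ΔN = 528 m

At φ = -12.40391°, λ = 18.96380°: sin φ = -0.214802, cos φ = 0.976658, sin λ = 0.324971, cos λ = 0.945724.
ΔN = −sin φ cos λ·ΔX − sin φ sin λ·ΔY + cos φ·ΔZ = −(-0.214802)(0.945724)(106) − (-0.214802)(0.324971)(373) + (0.976658)(492) = 528.09 m.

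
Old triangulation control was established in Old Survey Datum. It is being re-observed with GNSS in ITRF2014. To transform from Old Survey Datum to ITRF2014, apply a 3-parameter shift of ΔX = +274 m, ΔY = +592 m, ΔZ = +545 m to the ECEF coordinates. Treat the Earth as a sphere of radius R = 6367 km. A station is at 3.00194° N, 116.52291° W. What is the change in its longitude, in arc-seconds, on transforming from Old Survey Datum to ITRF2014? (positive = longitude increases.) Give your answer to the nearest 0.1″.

sin φ = 0.052370, cos φ = 0.998628, sin λ = -0.894756, cos λ = -0.446556.
East component: ΔE = −sin λ·ΔX + cos λ·ΔY = −(-0.894756)(274) + (-0.446556)(592) = -19.20 m.
1° of latitude spans πR/180 = 111125 m; at latitude φ, 1° of longitude spans that × cos φ = 110972.6 m, so Δλ = -19.20 / 110972.6 × 3600 = -0.623″.

Δλ = -0.6″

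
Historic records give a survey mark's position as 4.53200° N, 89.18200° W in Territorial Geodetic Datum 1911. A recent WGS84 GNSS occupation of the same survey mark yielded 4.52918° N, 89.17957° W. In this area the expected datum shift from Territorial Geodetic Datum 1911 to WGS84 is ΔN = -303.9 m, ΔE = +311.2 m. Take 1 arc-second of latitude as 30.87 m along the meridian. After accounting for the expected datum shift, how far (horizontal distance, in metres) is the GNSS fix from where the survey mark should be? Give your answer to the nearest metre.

Observed coordinate differences: Δφ = -0.00282°, Δλ = +0.00243°.
Converting to metres (1° lat = 111132 m, cos φ = 0.996873): observed ΔN = -313.4 m, observed ΔE = 269.2 m.
Subtracting the expected shift leaves a residual of -313.4 − (-303.9) = -9.5 m north and 269.2 − (311.2) = -42.0 m east.
Residual distance = √((-9.5)² + (-42.0)²) = 43.1 m.

43 m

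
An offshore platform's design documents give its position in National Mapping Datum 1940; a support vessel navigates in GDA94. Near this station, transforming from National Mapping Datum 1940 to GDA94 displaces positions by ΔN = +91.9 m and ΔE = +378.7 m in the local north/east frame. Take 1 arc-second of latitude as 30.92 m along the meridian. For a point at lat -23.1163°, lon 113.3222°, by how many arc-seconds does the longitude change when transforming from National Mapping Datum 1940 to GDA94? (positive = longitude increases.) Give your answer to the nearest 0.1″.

Δλ = 13.3″

At latitude -23.1163°, cos φ = 0.919710.
1″ of longitude at this latitude = 30.92 × cos φ = 28.4374 m, so Δλ = 378.7 / 28.4374 = 13.317″.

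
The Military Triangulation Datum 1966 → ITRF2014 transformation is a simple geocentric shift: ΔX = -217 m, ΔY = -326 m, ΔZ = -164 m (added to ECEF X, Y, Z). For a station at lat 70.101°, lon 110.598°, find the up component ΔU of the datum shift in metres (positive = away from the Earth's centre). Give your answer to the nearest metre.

The local up (radial) axis is (cos φ cos λ, cos φ sin λ, sin φ), giving ΔU = 25.984 − 103.865 − 154.208 = -232.09 m.

ΔU = -232 m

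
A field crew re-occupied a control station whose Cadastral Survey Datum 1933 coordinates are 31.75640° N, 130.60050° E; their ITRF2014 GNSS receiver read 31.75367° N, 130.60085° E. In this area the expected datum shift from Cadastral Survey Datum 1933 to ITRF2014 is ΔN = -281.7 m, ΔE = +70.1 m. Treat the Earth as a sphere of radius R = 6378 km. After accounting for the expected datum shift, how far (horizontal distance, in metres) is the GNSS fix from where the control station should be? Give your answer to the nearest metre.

Observed coordinate differences: Δφ = -0.00273°, Δλ = +0.00035°.
Converting to metres (1° lat = 111317 m, cos φ = 0.850293): observed ΔN = -303.9 m, observed ΔE = 33.1 m.
Subtracting the expected shift leaves a residual of -303.9 − (-281.7) = -22.2 m north and 33.1 − (70.1) = -37.0 m east.
Residual distance = √((-22.2)² + (-37.0)²) = 43.1 m.

43 m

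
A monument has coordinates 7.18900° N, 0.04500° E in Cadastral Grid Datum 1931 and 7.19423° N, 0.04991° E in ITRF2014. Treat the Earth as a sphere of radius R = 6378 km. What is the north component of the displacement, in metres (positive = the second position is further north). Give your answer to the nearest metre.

Δφ = 7.19423° − 7.18900° = +0.00523°; Δλ = 0.04991° − 0.04500° = +0.00491°.
1° along a meridian = πR/180 = 111317 m.
ΔN = Δφ × 111317 = 582.2 m; ΔE = Δλ × 111317 × cos(7.18900°) = +0.00491 × 111317 × 0.992139 = 542.3 m.

ΔN = 582 m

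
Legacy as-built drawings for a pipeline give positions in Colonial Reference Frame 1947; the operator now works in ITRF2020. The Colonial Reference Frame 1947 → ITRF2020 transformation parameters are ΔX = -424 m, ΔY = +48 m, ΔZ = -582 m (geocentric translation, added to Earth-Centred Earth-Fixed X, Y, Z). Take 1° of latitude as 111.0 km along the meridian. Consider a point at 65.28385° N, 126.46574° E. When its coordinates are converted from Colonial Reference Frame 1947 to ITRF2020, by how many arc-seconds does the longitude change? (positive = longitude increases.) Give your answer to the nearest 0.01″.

Δλ = 24.24″

sin φ = 0.908390, cos φ = 0.418123, sin λ = 0.804212, cos λ = -0.594342.
East component: ΔE = −sin λ·ΔX + cos λ·ΔY = −(0.804212)(-424) + (-0.594342)(48) = 312.46 m.
1° of latitude spans 111000 m; at latitude φ, 1° of longitude spans that × cos φ = 46411.7 m, so Δλ = 312.46 / 46411.7 × 3600 = 24.236″.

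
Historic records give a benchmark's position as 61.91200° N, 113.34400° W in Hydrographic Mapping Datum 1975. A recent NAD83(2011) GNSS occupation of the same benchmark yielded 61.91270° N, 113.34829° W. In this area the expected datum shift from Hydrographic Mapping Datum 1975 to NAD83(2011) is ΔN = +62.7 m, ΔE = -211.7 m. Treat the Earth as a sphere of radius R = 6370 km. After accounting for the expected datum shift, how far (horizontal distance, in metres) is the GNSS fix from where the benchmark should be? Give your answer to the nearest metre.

20 m

Observed coordinate differences: Δφ = +0.00070°, Δλ = -0.00429°.
Converting to metres (1° lat = 111177 m, cos φ = 0.470827): observed ΔN = 77.8 m, observed ΔE = -224.6 m.
Subtracting the expected shift leaves a residual of 77.8 − (62.7) = 15.1 m north and -224.6 − (-211.7) = -12.9 m east.
Residual distance = √(15.1² + (-12.9)²) = 19.9 m.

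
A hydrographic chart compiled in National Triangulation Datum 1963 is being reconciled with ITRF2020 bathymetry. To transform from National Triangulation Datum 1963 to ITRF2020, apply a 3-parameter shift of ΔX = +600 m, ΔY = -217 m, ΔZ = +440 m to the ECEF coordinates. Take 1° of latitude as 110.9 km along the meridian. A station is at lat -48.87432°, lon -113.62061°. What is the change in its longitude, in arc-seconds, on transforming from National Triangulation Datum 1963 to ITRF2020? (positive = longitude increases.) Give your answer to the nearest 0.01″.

Δλ = 31.42″

sin φ = -0.753269, cos φ = 0.657713, sin λ = -0.916219, cos λ = -0.400679.
East component: ΔE = −sin λ·ΔX + cos λ·ΔY = −(-0.916219)(600) + (-0.400679)(-217) = 636.68 m.
1° of latitude spans 110900 m; at latitude φ, 1° of longitude spans that × cos φ = 72940.4 m, so Δλ = 636.68 / 72940.4 × 3600 = 31.424″.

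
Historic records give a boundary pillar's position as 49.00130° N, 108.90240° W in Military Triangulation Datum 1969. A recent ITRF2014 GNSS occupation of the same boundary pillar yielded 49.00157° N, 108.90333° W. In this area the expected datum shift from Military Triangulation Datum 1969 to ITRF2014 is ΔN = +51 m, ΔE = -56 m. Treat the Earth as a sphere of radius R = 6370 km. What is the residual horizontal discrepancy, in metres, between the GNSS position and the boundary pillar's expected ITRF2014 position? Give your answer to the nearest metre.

Observed coordinate differences: Δφ = +0.00027°, Δλ = -0.00093°.
Converting to metres (1° lat = 111177 m, cos φ = 0.656042): observed ΔN = 30.0 m, observed ΔE = -67.8 m.
Subtracting the expected shift leaves a residual of 30.0 − (51) = -21.0 m north and -67.8 − (-56) = -11.8 m east.
Residual distance = √((-21.0)² + (-11.8)²) = 24.1 m.

24 m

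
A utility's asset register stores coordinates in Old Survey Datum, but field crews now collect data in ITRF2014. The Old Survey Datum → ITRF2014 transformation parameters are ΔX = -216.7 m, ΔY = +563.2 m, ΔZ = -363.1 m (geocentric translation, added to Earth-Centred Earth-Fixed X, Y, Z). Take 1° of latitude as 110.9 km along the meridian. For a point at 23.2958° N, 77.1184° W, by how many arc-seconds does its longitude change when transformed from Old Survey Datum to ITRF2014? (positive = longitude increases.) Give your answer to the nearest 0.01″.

Δλ = -3.03″

sin φ = 0.395478, cos φ = 0.918475, sin λ = -0.974833, cos λ = 0.222937.
East component: ΔE = −sin λ·ΔX + cos λ·ΔY = −(-0.974833)(-216.7) + (0.222937)(563.2) = -85.69 m.
1° of latitude spans 110900 m; at latitude φ, 1° of longitude spans that × cos φ = 101858.9 m, so Δλ = -85.69 / 101858.9 × 3600 = -3.028″.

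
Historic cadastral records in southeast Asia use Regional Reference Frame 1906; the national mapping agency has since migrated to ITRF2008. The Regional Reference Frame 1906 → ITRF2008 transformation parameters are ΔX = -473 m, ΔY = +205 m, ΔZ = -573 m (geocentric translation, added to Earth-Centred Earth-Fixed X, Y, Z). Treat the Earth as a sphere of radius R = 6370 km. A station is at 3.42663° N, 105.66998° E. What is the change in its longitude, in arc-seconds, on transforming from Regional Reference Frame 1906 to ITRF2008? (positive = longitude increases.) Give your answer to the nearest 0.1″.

sin φ = 0.059770, cos φ = 0.998212, sin λ = 0.962833, cos λ = -0.270096.
East component: ΔE = −sin λ·ΔX + cos λ·ΔY = −(0.962833)(-473) + (-0.270096)(205) = 400.05 m.
1° of latitude spans πR/180 = 111177 m; at latitude φ, 1° of longitude spans that × cos φ = 110978.7 m, so Δλ = 400.05 / 110978.7 × 3600 = 12.977″.

Δλ = 13.0″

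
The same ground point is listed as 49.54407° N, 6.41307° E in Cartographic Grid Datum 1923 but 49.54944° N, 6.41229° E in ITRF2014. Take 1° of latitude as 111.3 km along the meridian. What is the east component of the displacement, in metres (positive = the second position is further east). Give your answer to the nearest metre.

ΔE = -56 m

Δφ = 49.54944° − 49.54407° = +0.00537°; Δλ = 6.41229° − 6.41307° = -0.00078°.
ΔN = Δφ × 111300 = 597.7 m; ΔE = Δλ × 111300 × cos(49.54407°) = -0.00078 × 111300 × 0.648863 = -56.3 m.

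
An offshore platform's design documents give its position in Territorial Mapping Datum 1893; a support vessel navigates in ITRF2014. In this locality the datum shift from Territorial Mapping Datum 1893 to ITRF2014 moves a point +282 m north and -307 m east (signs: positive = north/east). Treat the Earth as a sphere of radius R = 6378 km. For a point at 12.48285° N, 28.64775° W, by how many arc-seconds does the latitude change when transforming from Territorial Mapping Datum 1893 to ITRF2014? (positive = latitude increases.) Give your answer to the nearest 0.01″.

Δφ = 9.12″

On a sphere of radius R, 1 rad of latitude = R, so Δφ = ΔN / R = 282.0 / 6378000 = 4.4214e-05 rad = 9.120″.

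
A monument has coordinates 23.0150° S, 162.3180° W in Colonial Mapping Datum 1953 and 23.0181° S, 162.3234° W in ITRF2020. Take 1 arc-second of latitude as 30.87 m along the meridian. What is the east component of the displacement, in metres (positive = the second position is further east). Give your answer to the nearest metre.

ΔE = -552 m

Δφ = -23.0181° − -23.0150° = -0.0031°; Δλ = -162.3234° − -162.3180° = -0.0054°.
1° of latitude = 3600 × 30.87 = 111132 m.
ΔN = Δφ × 111132 = -344.5 m; ΔE = Δλ × 111132 × cos(-23.0150°) = -0.0054 × 111132 × 0.920403 = -552.3 m.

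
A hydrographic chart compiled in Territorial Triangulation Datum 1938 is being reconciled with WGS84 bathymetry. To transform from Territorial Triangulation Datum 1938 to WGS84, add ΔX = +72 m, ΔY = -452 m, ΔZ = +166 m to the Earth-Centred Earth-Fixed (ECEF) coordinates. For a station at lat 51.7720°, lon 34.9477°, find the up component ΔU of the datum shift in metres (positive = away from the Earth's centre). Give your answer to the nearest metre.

ΔU = 7 m

The local up (radial) axis is (cos φ cos λ, cos φ sin λ, sin φ), giving ΔU = 36.519 − 160.217 + 130.402 = 6.70 m.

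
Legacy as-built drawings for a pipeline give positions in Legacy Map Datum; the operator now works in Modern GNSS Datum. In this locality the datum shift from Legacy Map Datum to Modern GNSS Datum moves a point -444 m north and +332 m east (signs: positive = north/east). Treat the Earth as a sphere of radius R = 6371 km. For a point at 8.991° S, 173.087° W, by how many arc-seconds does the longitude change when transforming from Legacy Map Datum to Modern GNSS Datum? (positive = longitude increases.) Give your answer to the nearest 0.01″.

At latitude -8.991°, cos φ = 0.987713.
One radian of longitude at latitude φ spans R cos φ, so Δλ = ΔE / (R cos φ) = 332.0 / (6371000 × 0.987713) = 5.2759e-05 rad = 10.882″.

Δλ = 10.88″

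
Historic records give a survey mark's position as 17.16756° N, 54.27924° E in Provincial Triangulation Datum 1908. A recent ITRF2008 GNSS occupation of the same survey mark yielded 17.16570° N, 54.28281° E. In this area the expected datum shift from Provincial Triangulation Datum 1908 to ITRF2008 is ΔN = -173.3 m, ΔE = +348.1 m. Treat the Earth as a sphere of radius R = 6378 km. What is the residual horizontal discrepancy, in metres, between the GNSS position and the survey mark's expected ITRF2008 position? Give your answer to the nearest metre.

Observed coordinate differences: Δφ = -0.00186°, Δλ = +0.00357°.
Converting to metres (1° lat = 111317 m, cos φ = 0.955446): observed ΔN = -207.0 m, observed ΔE = 379.7 m.
Subtracting the expected shift leaves a residual of -207.0 − (-173.3) = -33.7 m north and 379.7 − (348.1) = 31.6 m east.
Residual distance = √((-33.7)² + 31.6²) = 46.2 m.

46 m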